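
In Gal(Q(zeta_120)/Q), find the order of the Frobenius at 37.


The Frobenius at p in Gal(Q(zeta_n)/Q) = (Z/nZ)* is the class of p, so its order is ord_120(37), the smallest k >= 1 with 37^k = 1 mod 120.
n = 120 = 2^3 * 3 * 5, phi(120) = 32; the order divides phi(n).
Divisors of 32: 1, 2, 4, 8, 16, 32
Repeated squaring mod 120: 37^1 = 37, 37^2 = 49, 37^4 = 1, 37^8 = 1, 37^16 = 1, 37^32 = 1
Test divisors in increasing order:
  k=1: 37^1 = 37 mod 120
  k=2: 37^2 = 49 mod 120
  k=4: 37^4 = 1 mod 120  <- first divisor giving 1
Order = 4

4


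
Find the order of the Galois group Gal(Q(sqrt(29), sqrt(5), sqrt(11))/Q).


The 3 square roots of distinct primes are multiplicatively independent over Q,
so [K:Q] = 2^3 and Gal(K/Q) is isomorphic to (Z/2Z)^3.
|Gal| = 2^3 = 8

8


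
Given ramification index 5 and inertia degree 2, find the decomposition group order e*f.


|D_P| = e * f
= 5 * 2
= 10

10


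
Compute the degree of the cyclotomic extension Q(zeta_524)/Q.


The degree equals Euler's totient phi(524).
524 = 2^2 * 131
phi(524) = 260

260


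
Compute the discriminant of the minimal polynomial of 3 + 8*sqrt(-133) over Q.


The element 3 + 8*sqrt(-133) has minimal polynomial:
x^2 - 6*x + 8521
Discriminant = (-6)^2 - 4*(8521)
= 36 - 34084
= -34048

-34048


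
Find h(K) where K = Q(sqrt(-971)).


K = Q(sqrt(-971)). d mod 4 = 1, so D = disc(K) = d = -971
h(K) equals the number of primitive reduced positive-definite forms (a, b, c) = a*x^2 + b*x*y + c*y^2 with b^2 - 4ac = D,
where reduced means |b| <= a <= c, with b >= 0 whenever |b| = a or a = c, and primitive means gcd(a, b, c) = 1.
Reduced forces 3a^2 <= |D| = 971, so 1 <= a <= 17; b must have the parity of D, and c = (b^2 - D)/(4a) must be an integer >= a.
Enumerate a = 1..17, b in [-a, a]:
  a=1: (1, 1, 243)  [1]
  a=2: none
  a=3: (3, -1, 81), (3, 1, 81)  [2]
  a=4: none
  a=5: (5, -3, 49), (5, 3, 49)  [2]
  a=6: none
  a=7: (7, -3, 35), (7, 3, 35)  [2]
  a=8: none
  a=9: (9, -1, 27), (9, 1, 27)  [2]
  a=10..12: none
  a=13: (13, -11, 21), (13, 11, 21)  [2]
  a=14: none
  a=15: (15, -13, 19), (15, -7, 17), (15, 7, 17), (15, 13, 19)  [4]
  a=16..17: none
Total reduced forms: 1 + 2 + 2 + 2 + 2 + 2 + 4 = 15
h = 15

15


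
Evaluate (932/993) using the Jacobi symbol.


Compute (932/993) via quadratic reciprocity:
  pull out 2: (2/993) = +1  (since 993 mod 8 = 1)
  pull out 2: (2/993) = +1  (since 993 mod 8 = 1)
  reciprocity: (233/993) -> +(993/233)
  reduce: (61/233)
  reciprocity: (61/233) -> +(233/61)
  reduce: (50/61)
  pull out 2: (2/61) = -1  (since 61 mod 8 = 5)
  reciprocity: (25/61) -> +(61/25)
  reduce: (11/25)
  reciprocity: (11/25) -> +(25/11)
  reduce: (3/11)
  reciprocity: (3/11) -> -(11/3)
  reduce: (2/3)
  pull out 2: (2/3) = -1  (since 3 mod 8 = 3)
  (1/3) = 1
Product of signs = -1

-1


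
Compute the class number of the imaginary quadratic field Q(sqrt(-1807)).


K = Q(sqrt(-1807)). d mod 4 = 1, so D = disc(K) = d = -1807
h(K) equals the number of primitive reduced positive-definite forms (a, b, c) = a*x^2 + b*x*y + c*y^2 with b^2 - 4ac = D,
where reduced means |b| <= a <= c, with b >= 0 whenever |b| = a or a = c, and primitive means gcd(a, b, c) = 1.
Reduced forces 3a^2 <= |D| = 1807, so 1 <= a <= 24; b must have the parity of D, and c = (b^2 - D)/(4a) must be an integer >= a.
Enumerate a = 1..24, b in [-a, a]:
  a=1: (1, 1, 452)  [1]
  a=2: (2, -1, 226), (2, 1, 226)  [2]
  a=3: none
  a=4: (4, -1, 113), (4, 1, 113)  [2]
  a=5..7: none
  a=8: (8, -7, 58), (8, 7, 58)  [2]
  a=9..12: none
  a=13: (13, 13, 38)  [1]
  a=14..15: none
  a=16: (16, -7, 29), (16, 7, 29)  [2]
  a=17..18: none
  a=19: (19, -13, 26), (19, 13, 26)  [2]
  a=20..24: none
Total reduced forms: 1 + 2 + 2 + 2 + 1 + 2 + 2 = 12
h = 12

12


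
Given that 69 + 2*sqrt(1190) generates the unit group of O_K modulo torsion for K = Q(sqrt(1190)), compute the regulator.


epsilon = 69 + 2*sqrt(1190)
= 137.9928
R = ln(137.9928)
= 4.9272

4.9272


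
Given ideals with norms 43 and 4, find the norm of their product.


N(IJ) = N(I) * N(J)
= 43 * 4
= 172

172


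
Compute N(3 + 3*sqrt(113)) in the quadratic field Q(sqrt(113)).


N(a + b*sqrt(d)) = a^2 - d*b^2
= (3)^2 - (113)*(3)^2
= 9 - 1017
= -1008

-1008


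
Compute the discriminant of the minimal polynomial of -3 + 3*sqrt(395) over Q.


The element -3 + 3*sqrt(395) has minimal polynomial:
x^2 + 6*x - 3546
Discriminant = (6)^2 - 4*(-3546)
= 36 + 14184
= 14220

14220


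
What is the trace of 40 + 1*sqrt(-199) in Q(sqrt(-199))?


Tr(a + b*sqrt(d)) = (a + b*sqrt(d)) + (a - b*sqrt(d)) = 2a
= 2 * (40)
= 80

80


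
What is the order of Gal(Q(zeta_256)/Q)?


|Gal(Q(zeta_256)/Q)| = phi(256)
= 128

128


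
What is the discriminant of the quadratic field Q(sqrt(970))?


For K = Q(sqrt(d)) with d squarefree: disc(K) = d if d = 1 mod 4, and disc(K) = 4d if d = 2 or 3 mod 4.
Here d = 970, and d mod 4 = 2.
d = 2 mod 4, not 1 (O_K = Z[sqrt(d)]), so disc(K) = 4d = 4 * (970) = 3880

3880


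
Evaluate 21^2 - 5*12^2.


x^2 - d*y^2
= 21^2 - 5*12^2
= 441 - 720
= -279

-279


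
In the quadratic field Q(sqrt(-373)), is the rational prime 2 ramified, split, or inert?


K = Q(sqrt(-373)). Since d mod 4 = 3, disc(K) = -1492.
Check p | disc: -1492 mod 2 = 0.
p divides disc, so p ramifies: (p) = P^2 with e=2, f=1, g=1.
Therefore p is ramified.

ramified


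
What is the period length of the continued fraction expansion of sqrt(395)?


Run the CF algorithm for sqrt(395).
a_0 = floor(sqrt(395)) = 19; set m_0=0, q_0=1.
Recurrence: m' = q*a - m,  q' = (d - m'^2)/q,  a' = floor((a_0 + m')/q').
  step 1: m=19, q=34, a=1
  step 2: m=15, q=5, a=6
  step 3: m=15, q=34, a=1
  step 4: m=19, q=1, a=38
a_4 = 2*a_0 = 38, so the period closes here.
sqrt(395) = [19; 1, 6, 1, 38]
Period length = 4

4


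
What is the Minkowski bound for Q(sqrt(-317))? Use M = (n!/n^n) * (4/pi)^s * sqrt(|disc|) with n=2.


d = -317, d mod 4 = 3, so disc(K) = 4d = -1268; |disc(K)| = 1268
Imaginary quadratic field, so n = 2, s = r2 = 1, r1 = 0
M = (n!/n^n) * (4/pi)^s * sqrt(|disc(K)|) = (2!/2^2) * (4/pi)^1 * sqrt(1268)
= 0.5 * 1.273240 * 35.608988
= 22.6694

22.6694


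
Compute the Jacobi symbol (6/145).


Compute (6/145) via quadratic reciprocity:
  pull out 2: (2/145) = +1  (since 145 mod 8 = 1)
  reciprocity: (3/145) -> +(145/3)
  reduce: (1/3)
  (1/3) = 1
Product of signs = 1

1


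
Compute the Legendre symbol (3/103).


p = 103 is prime, so compute (3/103) with the reciprocity algorithm (Jacobi-symbol steps: pull out 2s via (2/n), flip via reciprocity, reduce):
  reciprocity: (3/103) -> -(103/3)
  reduce: (1/3)
  (1/3) = 1
Product of signs = -1
(3/103) = -1

-1


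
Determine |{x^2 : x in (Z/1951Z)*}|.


For prime p, the number of non-zero quadratic residues is (p-1)/2.
= (1951-1)/2
= 975

975


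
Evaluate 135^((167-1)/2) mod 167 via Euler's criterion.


p = 167 is prime and the exponent is (p-1)/2 = 83, so by Euler's criterion 135^83 = (135/167) = +1 or -1 mod 167.
Compute by square-and-multiply:
  83 = 64 + 16 + 2 + 1 (binary 1010011)
  Repeated squaring mod 167: 135^1 = 135, 135^2 = 22, 135^4 = 150, 135^8 = 122, 135^16 = 21, 135^32 = 107, 135^64 = 93
  135^83 = 135^64 * 135^16 * 135^2 * 135^1 = 93 * 21 * 22 * 135 mod 167
    93 * 21 = 1953 = 116 mod 167
    116 * 22 = 2552 = 47 mod 167
    47 * 135 = 6345 = 166 mod 167
  135^83 = 166 mod 167
Result 166 = p - 1 = -1 mod 167: 135 is a quadratic non-residue mod 167. As a residue in [0, p-1] the value is 166.
135^83 mod 167 = 166

166


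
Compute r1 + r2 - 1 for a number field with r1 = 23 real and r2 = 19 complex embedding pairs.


By Dirichlet's unit theorem:
rank = r1 + r2 - 1
= 23 + 19 - 1
= 41

41


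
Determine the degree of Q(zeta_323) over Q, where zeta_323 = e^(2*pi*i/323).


The degree equals Euler's totient phi(323).
323 = 17 * 19
phi(323) = 288

288


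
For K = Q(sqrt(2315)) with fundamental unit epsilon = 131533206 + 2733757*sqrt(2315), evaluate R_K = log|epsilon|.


epsilon = 131533206 + 2733757*sqrt(2315)
= 2.6307e+08
R = ln(2.6307e+08)
= 19.3879

19.3879


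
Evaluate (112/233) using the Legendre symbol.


p = 233 is prime, so compute (112/233) with the reciprocity algorithm (Jacobi-symbol steps: pull out 2s via (2/n), flip via reciprocity, reduce):
  pull out 2: (2/233) = +1  (since 233 mod 8 = 1)
  pull out 2: (2/233) = +1  (since 233 mod 8 = 1)
  pull out 2: (2/233) = +1  (since 233 mod 8 = 1)
  pull out 2: (2/233) = +1  (since 233 mod 8 = 1)
  reciprocity: (7/233) -> +(233/7)
  reduce: (2/7)
  pull out 2: (2/7) = +1  (since 7 mod 8 = 7)
  (1/7) = 1
Product of signs = 1
(112/233) = 1

1


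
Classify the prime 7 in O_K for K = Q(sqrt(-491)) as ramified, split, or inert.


K = Q(sqrt(-491)). Since d mod 4 = 1, disc(K) = -491.
Check p | disc: -491 mod 7 = 6.
p does not divide disc. Compute Legendre symbol (d/p):
6^((7-1)/2) mod 7 = -1
(d/p) = -1, so p is inert: (p) stays prime with e=1, f=2, g=1.
Therefore p is inert.

inert


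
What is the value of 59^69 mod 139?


p = 139 is prime and the exponent is (p-1)/2 = 69, so by Euler's criterion 59^69 = (59/139) = +1 or -1 mod 139.
Compute by square-and-multiply:
  69 = 64 + 4 + 1 (binary 1000101)
  Repeated squaring mod 139: 59^1 = 59, 59^2 = 6, 59^4 = 36, 59^8 = 45, 59^16 = 79, 59^32 = 125, 59^64 = 57
  59^69 = 59^64 * 59^4 * 59^1 = 57 * 36 * 59 mod 139
    57 * 36 = 2052 = 106 mod 139
    106 * 59 = 6254 = 138 mod 139
  59^69 = 138 mod 139
Result 138 = p - 1 = -1 mod 139: 59 is a quadratic non-residue mod 139. As a residue in [0, p-1] the value is 138.
59^69 mod 139 = 138

138


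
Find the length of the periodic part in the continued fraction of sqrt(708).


Run the CF algorithm for sqrt(708).
a_0 = floor(sqrt(708)) = 26; set m_0=0, q_0=1.
Recurrence: m' = q*a - m,  q' = (d - m'^2)/q,  a' = floor((a_0 + m')/q').
  step 1: m=26, q=32, a=1
  step 2: m=6, q=21, a=1
  step 3: m=15, q=23, a=1
  step 4: m=8, q=28, a=1
  step 5: m=20, q=11, a=4
  step 6: m=24, q=12, a=4
  step 7: m=24, q=11, a=4
  step 8: m=20, q=28, a=1
  step 9: m=8, q=23, a=1
  step 10: m=15, q=21, a=1
  step 11: m=6, q=32, a=1
  step 12: m=26, q=1, a=52
a_12 = 2*a_0 = 52, so the period closes here.
sqrt(708) = [26; 1, 1, 1, 1, 4, 4, 4, 1, 1, 1, 1, 52]
Period length = 12

12


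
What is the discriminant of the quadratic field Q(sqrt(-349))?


For K = Q(sqrt(d)) with d squarefree: disc(K) = d if d = 1 mod 4, and disc(K) = 4d if d = 2 or 3 mod 4.
Here d = -349, and d mod 4 = 3.
d = 3 mod 4, not 1 (O_K = Z[sqrt(d)]), so disc(K) = 4d = 4 * (-349) = -1396

-1396


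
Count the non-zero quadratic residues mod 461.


For prime p, the number of non-zero quadratic residues is (p-1)/2.
= (461-1)/2
= 230

230


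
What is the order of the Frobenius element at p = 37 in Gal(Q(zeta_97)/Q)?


The Frobenius at p in Gal(Q(zeta_n)/Q) = (Z/nZ)* is the class of p, so its order is ord_97(37), the smallest k >= 1 with 37^k = 1 mod 97.
n = 97 = 97, phi(97) = 96; the order divides phi(n).
Divisors of 96: 1, 2, 3, 4, 6, 8, 12, 16, 24, 32, 48, 96
Repeated squaring mod 97: 37^1 = 37, 37^2 = 11, 37^4 = 24, 37^8 = 91, 37^16 = 36, 37^32 = 35, 37^64 = 61
Test divisors in increasing order:
  k=1: 37^1 = 37 mod 97
  k=2: 37^2 = 11 mod 97
  k=3: 37^3 = 11 * 37 = 19 mod 97
  k=4: 37^4 = 24 mod 97
  k=6: 37^6 = 24 * 11 = 70 mod 97
  k=8: 37^8 = 91 mod 97
  k=12: 37^12 = 91 * 24 = 50 mod 97
  k=16: 37^16 = 36 mod 97
  k=24: 37^24 = 36 * 91 = 75 mod 97
  k=32: 37^32 = 35 mod 97
  k=48: 37^48 = 35 * 36 = 96 mod 97
  k=96: 37^96 = 61 * 35 = 1 mod 97  <- first divisor giving 1
Order = 96

96


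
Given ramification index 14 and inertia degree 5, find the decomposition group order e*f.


|D_P| = e * f
= 14 * 5
= 70

70


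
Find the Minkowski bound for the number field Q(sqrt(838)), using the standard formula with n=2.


d = 838, d mod 4 = 2, so disc(K) = 4d = 3352; |disc(K)| = 3352
Real quadratic field, so n = 2, s = r2 = 0, r1 = 2
M = (n!/n^n) * (4/pi)^s * sqrt(|disc(K)|) = (2!/2^2) * (4/pi)^0 * sqrt(3352)
= 0.5 * 1.000000 * 57.896459
= 28.9482

28.9482


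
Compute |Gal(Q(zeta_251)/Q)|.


|Gal(Q(zeta_251)/Q)| = phi(251)
= 250

250


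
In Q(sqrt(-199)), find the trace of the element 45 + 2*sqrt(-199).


Tr(a + b*sqrt(d)) = (a + b*sqrt(d)) + (a - b*sqrt(d)) = 2a
= 2 * (45)
= 90

90


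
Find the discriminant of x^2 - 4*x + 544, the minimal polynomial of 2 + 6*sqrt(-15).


The element 2 + 6*sqrt(-15) has minimal polynomial:
x^2 - 4*x + 544
Discriminant = (-4)^2 - 4*(544)
= 16 - 2176
= -2160

-2160


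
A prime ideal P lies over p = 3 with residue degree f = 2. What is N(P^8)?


N(P^a) = p^(a*f)
= 3^(8*2)
= 3^16
= 43046721

43046721


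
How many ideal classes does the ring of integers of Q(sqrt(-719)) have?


K = Q(sqrt(-719)). d mod 4 = 1, so D = disc(K) = d = -719
h(K) equals the number of primitive reduced positive-definite forms (a, b, c) = a*x^2 + b*x*y + c*y^2 with b^2 - 4ac = D,
where reduced means |b| <= a <= c, with b >= 0 whenever |b| = a or a = c, and primitive means gcd(a, b, c) = 1.
Reduced forces 3a^2 <= |D| = 719, so 1 <= a <= 15; b must have the parity of D, and c = (b^2 - D)/(4a) must be an integer >= a.
Enumerate a = 1..15, b in [-a, a]:
  a=1: (1, 1, 180)  [1]
  a=2: (2, -1, 90), (2, 1, 90)  [2]
  a=3: (3, -1, 60), (3, 1, 60)  [2]
  a=4: (4, -1, 45), (4, 1, 45)  [2]
  a=5: (5, -1, 36), (5, 1, 36)  [2]
  a=6: (6, -5, 31), (6, -1, 30), (6, 1, 30), (6, 5, 31)  [4]
  a=7: (7, -3, 26), (7, 3, 26)  [2]
  a=8: (8, -7, 24), (8, 7, 24)  [2]
  a=9: (9, -1, 20), (9, 1, 20)  [2]
  a=10: (10, -9, 20), (10, -1, 18), (10, 1, 18), (10, 9, 20)  [4]
  a=11: none
  a=12: (12, -7, 16), (12, -1, 15), (12, 1, 15), (12, 7, 16)  [4]
  a=13: (13, -3, 14), (13, 3, 14)  [2]
  a=14: (14, -11, 15), (14, 11, 15)  [2]
  a=15: none
Total reduced forms: 1 + 2 + 2 + 2 + 2 + 4 + 2 + 2 + 2 + 4 + 4 + 2 + 2 = 31
h = 31

31


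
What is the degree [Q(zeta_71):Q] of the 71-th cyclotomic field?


The degree equals Euler's totient phi(71).
71 = 71
phi(71) = 70

70


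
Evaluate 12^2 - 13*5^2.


x^2 - d*y^2
= 12^2 - 13*5^2
= 144 - 325
= -181

-181


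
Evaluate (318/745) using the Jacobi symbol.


Compute (318/745) via quadratic reciprocity:
  pull out 2: (2/745) = +1  (since 745 mod 8 = 1)
  reciprocity: (159/745) -> +(745/159)
  reduce: (109/159)
  reciprocity: (109/159) -> +(159/109)
  reduce: (50/109)
  pull out 2: (2/109) = -1  (since 109 mod 8 = 5)
  reciprocity: (25/109) -> +(109/25)
  reduce: (9/25)
  reciprocity: (9/25) -> +(25/9)
  reduce: (7/9)
  reciprocity: (7/9) -> +(9/7)
  reduce: (2/7)
  pull out 2: (2/7) = +1  (since 7 mod 8 = 7)
  (1/7) = 1
Product of signs = -1

-1


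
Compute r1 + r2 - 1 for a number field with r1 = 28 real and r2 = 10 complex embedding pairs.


By Dirichlet's unit theorem:
rank = r1 + r2 - 1
= 28 + 10 - 1
= 37

37


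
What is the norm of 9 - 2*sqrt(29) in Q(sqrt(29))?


N(a + b*sqrt(d)) = a^2 - d*b^2
= (9)^2 - (29)*(-2)^2
= 81 - 116
= -35

-35


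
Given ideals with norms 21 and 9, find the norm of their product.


N(IJ) = N(I) * N(J)
= 21 * 9
= 189

189


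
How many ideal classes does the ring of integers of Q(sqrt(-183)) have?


K = Q(sqrt(-183)). d mod 4 = 1, so D = disc(K) = d = -183
h(K) equals the number of primitive reduced positive-definite forms (a, b, c) = a*x^2 + b*x*y + c*y^2 with b^2 - 4ac = D,
where reduced means |b| <= a <= c, with b >= 0 whenever |b| = a or a = c, and primitive means gcd(a, b, c) = 1.
Reduced forces 3a^2 <= |D| = 183, so 1 <= a <= 7; b must have the parity of D, and c = (b^2 - D)/(4a) must be an integer >= a.
Enumerate a = 1..7, b in [-a, a]:
  a=1: (1, 1, 46)  [1]
  a=2: (2, -1, 23), (2, 1, 23)  [2]
  a=3: (3, 3, 16)  [1]
  a=4: (4, -3, 12), (4, 3, 12)  [2]
  a=5: none
  a=6: (6, -3, 8), (6, 3, 8)  [2]
  a=7: none
Total reduced forms: 1 + 2 + 1 + 2 + 2 = 8
h = 8

8


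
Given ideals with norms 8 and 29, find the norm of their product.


N(IJ) = N(I) * N(J)
= 8 * 29
= 232

232


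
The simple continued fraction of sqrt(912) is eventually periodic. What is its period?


Run the CF algorithm for sqrt(912).
a_0 = floor(sqrt(912)) = 30; set m_0=0, q_0=1.
Recurrence: m' = q*a - m,  q' = (d - m'^2)/q,  a' = floor((a_0 + m')/q').
  step 1: m=30, q=12, a=5
  step 2: m=30, q=1, a=60
a_2 = 2*a_0 = 60, so the period closes here.
sqrt(912) = [30; 5, 60]
Period length = 2

2


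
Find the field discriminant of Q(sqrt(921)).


For K = Q(sqrt(d)) with d squarefree: disc(K) = d if d = 1 mod 4, and disc(K) = 4d if d = 2 or 3 mod 4.
Here d = 921, and d mod 4 = 1.
d = 1 mod 4 (O_K = Z[(1+sqrt(d))/2]), so disc(K) = d = 921

921


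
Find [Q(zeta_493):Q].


The degree equals Euler's totient phi(493).
493 = 17 * 29
phi(493) = 448

448


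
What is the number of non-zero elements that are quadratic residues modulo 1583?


For prime p, the number of non-zero quadratic residues is (p-1)/2.
= (1583-1)/2
= 791

791


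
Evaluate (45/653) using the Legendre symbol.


p = 653 is prime, so compute (45/653) with the reciprocity algorithm (Jacobi-symbol steps: pull out 2s via (2/n), flip via reciprocity, reduce):
  reciprocity: (45/653) -> +(653/45)
  reduce: (23/45)
  reciprocity: (23/45) -> +(45/23)
  reduce: (22/23)
  pull out 2: (2/23) = +1  (since 23 mod 8 = 7)
  reciprocity: (11/23) -> -(23/11)
  reduce: (1/11)
  (1/11) = 1
Product of signs = -1
(45/653) = -1

-1


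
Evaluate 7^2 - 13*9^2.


x^2 - d*y^2
= 7^2 - 13*9^2
= 49 - 1053
= -1004

-1004


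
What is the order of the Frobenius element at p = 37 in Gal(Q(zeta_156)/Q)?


The Frobenius at p in Gal(Q(zeta_n)/Q) = (Z/nZ)* is the class of p, so its order is ord_156(37), the smallest k >= 1 with 37^k = 1 mod 156.
n = 156 = 2^2 * 3 * 13, phi(156) = 48; the order divides phi(n).
Divisors of 48: 1, 2, 3, 4, 6, 8, 12, 16, 24, 48
Repeated squaring mod 156: 37^1 = 37, 37^2 = 121, 37^4 = 133, 37^8 = 61, 37^16 = 133, 37^32 = 61
Test divisors in increasing order:
  k=1: 37^1 = 37 mod 156
  k=2: 37^2 = 121 mod 156
  k=3: 37^3 = 121 * 37 = 109 mod 156
  k=4: 37^4 = 133 mod 156
  k=6: 37^6 = 133 * 121 = 25 mod 156
  k=8: 37^8 = 61 mod 156
  k=12: 37^12 = 61 * 133 = 1 mod 156  <- first divisor giving 1
Order = 12

12


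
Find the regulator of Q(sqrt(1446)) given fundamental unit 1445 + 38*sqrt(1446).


epsilon = 1445 + 38*sqrt(1446)
= 2889.9997
R = ln(2889.9997)
= 7.9690

7.9690


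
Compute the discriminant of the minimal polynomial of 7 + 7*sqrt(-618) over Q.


The element 7 + 7*sqrt(-618) has minimal polynomial:
x^2 - 14*x + 30331
Discriminant = (-14)^2 - 4*(30331)
= 196 - 121324
= -121128

-121128


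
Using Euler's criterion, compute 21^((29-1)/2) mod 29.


p = 29 is prime and the exponent is (p-1)/2 = 14, so by Euler's criterion 21^14 = (21/29) = +1 or -1 mod 29.
Compute by square-and-multiply:
  14 = 8 + 4 + 2 (binary 1110)
  Repeated squaring mod 29: 21^1 = 21, 21^2 = 6, 21^4 = 7, 21^8 = 20
  21^14 = 21^8 * 21^4 * 21^2 = 20 * 7 * 6 mod 29
    20 * 7 = 140 = 24 mod 29
    24 * 6 = 144 = 28 mod 29
  21^14 = 28 mod 29
Result 28 = p - 1 = -1 mod 29: 21 is a quadratic non-residue mod 29. As a residue in [0, p-1] the value is 28.
21^14 mod 29 = 28

28


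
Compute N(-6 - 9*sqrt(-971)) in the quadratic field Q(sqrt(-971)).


N(a + b*sqrt(d)) = a^2 - d*b^2
= (-6)^2 - (-971)*(-9)^2
= 36 + 78651
= 78687

78687


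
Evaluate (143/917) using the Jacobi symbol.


Compute (143/917) via quadratic reciprocity:
  reciprocity: (143/917) -> +(917/143)
  reduce: (59/143)
  reciprocity: (59/143) -> -(143/59)
  reduce: (25/59)
  reciprocity: (25/59) -> +(59/25)
  reduce: (9/25)
  reciprocity: (9/25) -> +(25/9)
  reduce: (7/9)
  reciprocity: (7/9) -> +(9/7)
  reduce: (2/7)
  pull out 2: (2/7) = +1  (since 7 mod 8 = 7)
  (1/7) = 1
Product of signs = -1

-1


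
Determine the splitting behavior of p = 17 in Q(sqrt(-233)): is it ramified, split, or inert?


K = Q(sqrt(-233)). Since d mod 4 = 3, disc(K) = -932.
Check p | disc: -932 mod 17 = 3.
p does not divide disc. Compute Legendre symbol (d/p):
5^((17-1)/2) mod 17 = -1
(d/p) = -1, so p is inert: (p) stays prime with e=1, f=2, g=1.
Therefore p is inert.

inert


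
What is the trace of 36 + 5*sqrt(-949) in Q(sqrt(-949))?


Tr(a + b*sqrt(d)) = (a + b*sqrt(d)) + (a - b*sqrt(d)) = 2a
= 2 * (36)
= 72

72


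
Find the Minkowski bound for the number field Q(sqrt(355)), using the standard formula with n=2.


d = 355, d mod 4 = 3, so disc(K) = 4d = 1420; |disc(K)| = 1420
Real quadratic field, so n = 2, s = r2 = 0, r1 = 2
M = (n!/n^n) * (4/pi)^s * sqrt(|disc(K)|) = (2!/2^2) * (4/pi)^0 * sqrt(1420)
= 0.5 * 1.000000 * 37.682887
= 18.8414

18.8414


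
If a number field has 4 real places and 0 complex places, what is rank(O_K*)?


By Dirichlet's unit theorem:
rank = r1 + r2 - 1
= 4 + 0 - 1
= 3

3


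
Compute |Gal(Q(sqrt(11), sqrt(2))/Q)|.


The 2 square roots of distinct primes are multiplicatively independent over Q,
so [K:Q] = 2^2 and Gal(K/Q) is isomorphic to (Z/2Z)^2.
|Gal| = 2^2 = 4

4


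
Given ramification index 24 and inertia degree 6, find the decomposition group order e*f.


|D_P| = e * f
= 24 * 6
= 144

144


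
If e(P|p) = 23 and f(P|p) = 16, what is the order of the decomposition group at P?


|D_P| = e * f
= 23 * 16
= 368

368


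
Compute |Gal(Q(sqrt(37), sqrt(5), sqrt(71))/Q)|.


The 3 square roots of distinct primes are multiplicatively independent over Q,
so [K:Q] = 2^3 and Gal(K/Q) is isomorphic to (Z/2Z)^3.
|Gal| = 2^3 = 8

8


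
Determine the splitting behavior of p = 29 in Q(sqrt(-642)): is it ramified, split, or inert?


K = Q(sqrt(-642)). Since d mod 4 = 2, disc(K) = -2568.
Check p | disc: -2568 mod 29 = 13.
p does not divide disc. Compute Legendre symbol (d/p):
25^((29-1)/2) mod 29 = 1
(d/p) = 1, so p splits: (p) = P*P' with e=1, f=1, g=2.
Therefore p is split.

split


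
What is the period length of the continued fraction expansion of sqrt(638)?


Run the CF algorithm for sqrt(638).
a_0 = floor(sqrt(638)) = 25; set m_0=0, q_0=1.
Recurrence: m' = q*a - m,  q' = (d - m'^2)/q,  a' = floor((a_0 + m')/q').
  step 1: m=25, q=13, a=3
  step 2: m=14, q=34, a=1
  step 3: m=20, q=7, a=6
  step 4: m=22, q=22, a=2
  step 5: m=22, q=7, a=6
  step 6: m=20, q=34, a=1
  step 7: m=14, q=13, a=3
  step 8: m=25, q=1, a=50
a_8 = 2*a_0 = 50, so the period closes here.
sqrt(638) = [25; 3, 1, 6, 2, 6, 1, 3, 50]
Period length = 8

8


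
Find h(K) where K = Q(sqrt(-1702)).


K = Q(sqrt(-1702)). d mod 4 = 2, so D = disc(K) = 4d = -6808
h(K) equals the number of primitive reduced positive-definite forms (a, b, c) = a*x^2 + b*x*y + c*y^2 with b^2 - 4ac = D,
where reduced means |b| <= a <= c, with b >= 0 whenever |b| = a or a = c, and primitive means gcd(a, b, c) = 1.
Reduced forces 3a^2 <= |D| = 6808, so 1 <= a <= 47; b must have the parity of D, and c = (b^2 - D)/(4a) must be an integer >= a.
Enumerate a = 1..47, b in [-a, a]:
  a=1: (1, 0, 1702)  [1]
  a=2: (2, 0, 851)  [1]
  a=3..10: none
  a=11: (11, -10, 157), (11, 10, 157)  [2]
  a=12: none
  a=13: (13, -2, 131), (13, 2, 131)  [2]
  a=14..16: none
  a=17: (17, -14, 103), (17, 14, 103)  [2]
  a=18..21: none
  a=22: (22, -12, 79), (22, 12, 79)  [2]
  a=23: (23, 0, 74)  [1]
  a=24..25: none
  a=26: (26, -24, 71), (26, 24, 71)  [2]
  a=27..28: none
  a=29: (29, -6, 59), (29, 6, 59)  [2]
  a=30..33: none
  a=34: (34, -20, 53), (34, 20, 53)  [2]
  a=35..36: none
  a=37: (37, 0, 46)  [1]
  a=38..40: none
  a=41: (41, -30, 47), (41, 30, 47)  [2]
  a=42..47: none
Total reduced forms: 1 + 1 + 2 + 2 + 2 + 2 + 1 + 2 + 2 + 2 + 1 + 2 = 20
h = 20

20


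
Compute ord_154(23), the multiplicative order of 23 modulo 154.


We want ord_154(23), the smallest k >= 1 with 23^k = 1 mod 154.
n = 154 = 2 * 7 * 11, phi(154) = 60; the order divides phi(n).
Divisors of 60: 1, 2, 3, 4, 5, 6, 10, 12, 15, 20, 30, 60
Repeated squaring mod 154: 23^1 = 23, 23^2 = 67, 23^4 = 23, 23^8 = 67, 23^16 = 23, 23^32 = 67
Test divisors in increasing order:
  k=1: 23^1 = 23 mod 154
  k=2: 23^2 = 67 mod 154
  k=3: 23^3 = 67 * 23 = 1 mod 154  <- first divisor giving 1
Order = 3

3


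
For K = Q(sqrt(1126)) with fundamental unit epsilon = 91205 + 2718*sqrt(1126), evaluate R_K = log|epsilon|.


epsilon = 91205 + 2718*sqrt(1126)
= 182410.0000
R = ln(182410.0000)
= 12.1140

12.1140


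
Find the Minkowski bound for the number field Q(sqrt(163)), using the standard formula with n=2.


d = 163, d mod 4 = 3, so disc(K) = 4d = 652; |disc(K)| = 652
Real quadratic field, so n = 2, s = r2 = 0, r1 = 2
M = (n!/n^n) * (4/pi)^s * sqrt(|disc(K)|) = (2!/2^2) * (4/pi)^0 * sqrt(652)
= 0.5 * 1.000000 * 25.534291
= 12.7671

12.7671


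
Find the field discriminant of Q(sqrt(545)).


For K = Q(sqrt(d)) with d squarefree: disc(K) = d if d = 1 mod 4, and disc(K) = 4d if d = 2 or 3 mod 4.
Here d = 545, and d mod 4 = 1.
d = 1 mod 4 (O_K = Z[(1+sqrt(d))/2]), so disc(K) = d = 545

545


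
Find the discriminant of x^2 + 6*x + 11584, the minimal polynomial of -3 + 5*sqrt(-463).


The element -3 + 5*sqrt(-463) has minimal polynomial:
x^2 + 6*x + 11584
Discriminant = (6)^2 - 4*(11584)
= 36 - 46336
= -46300

-46300


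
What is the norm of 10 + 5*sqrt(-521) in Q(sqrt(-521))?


N(a + b*sqrt(d)) = a^2 - d*b^2
= (10)^2 - (-521)*(5)^2
= 100 + 13025
= 13125

13125


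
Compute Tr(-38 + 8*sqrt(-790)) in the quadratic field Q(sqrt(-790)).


Tr(a + b*sqrt(d)) = (a + b*sqrt(d)) + (a - b*sqrt(d)) = 2a
= 2 * (-38)
= -76

-76


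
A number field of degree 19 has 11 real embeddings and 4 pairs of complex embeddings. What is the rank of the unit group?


By Dirichlet's unit theorem:
rank = r1 + r2 - 1
= 11 + 4 - 1
= 14

14


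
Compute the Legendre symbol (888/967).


p = 967 is prime, so compute (888/967) with the reciprocity algorithm (Jacobi-symbol steps: pull out 2s via (2/n), flip via reciprocity, reduce):
  pull out 2: (2/967) = +1  (since 967 mod 8 = 7)
  pull out 2: (2/967) = +1  (since 967 mod 8 = 7)
  pull out 2: (2/967) = +1  (since 967 mod 8 = 7)
  reciprocity: (111/967) -> -(967/111)
  reduce: (79/111)
  reciprocity: (79/111) -> -(111/79)
  reduce: (32/79)
  pull out 2: (2/79) = +1  (since 79 mod 8 = 7)
  pull out 2: (2/79) = +1  (since 79 mod 8 = 7)
  pull out 2: (2/79) = +1  (since 79 mod 8 = 7)
  pull out 2: (2/79) = +1  (since 79 mod 8 = 7)
  pull out 2: (2/79) = +1  (since 79 mod 8 = 7)
  (1/79) = 1
Product of signs = 1
(888/967) = 1

1


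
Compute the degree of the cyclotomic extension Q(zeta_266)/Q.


The degree equals Euler's totient phi(266).
266 = 2 * 7 * 19
phi(266) = 108

108


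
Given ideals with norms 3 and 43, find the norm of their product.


N(IJ) = N(I) * N(J)
= 3 * 43
= 129

129


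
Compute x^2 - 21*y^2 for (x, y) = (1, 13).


x^2 - d*y^2
= 1^2 - 21*13^2
= 1 - 3549
= -3548

-3548


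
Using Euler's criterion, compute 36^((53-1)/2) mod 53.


p = 53 is prime and the exponent is (p-1)/2 = 26, so by Euler's criterion 36^26 = (36/53) = +1 or -1 mod 53.
Compute by square-and-multiply:
  26 = 16 + 8 + 2 (binary 11010)
  Repeated squaring mod 53: 36^1 = 36, 36^2 = 24, 36^4 = 46, 36^8 = 49, 36^16 = 16
  36^26 = 36^16 * 36^8 * 36^2 = 16 * 49 * 24 mod 53
    16 * 49 = 784 = 42 mod 53
    42 * 24 = 1008 = 1 mod 53
  36^26 = 1 mod 53
Result 1: 36 is a quadratic residue mod 53.
36^26 mod 53 = 1

1


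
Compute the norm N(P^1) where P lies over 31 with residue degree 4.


N(P^a) = p^(a*f)
= 31^(1*4)
= 31^4
= 923521

923521


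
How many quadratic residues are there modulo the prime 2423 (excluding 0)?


For prime p, the number of non-zero quadratic residues is (p-1)/2.
= (2423-1)/2
= 1211

1211


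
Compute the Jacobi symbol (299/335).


Compute (299/335) via quadratic reciprocity:
  reciprocity: (299/335) -> -(335/299)
  reduce: (36/299)
  pull out 2: (2/299) = -1  (since 299 mod 8 = 3)
  pull out 2: (2/299) = -1  (since 299 mod 8 = 3)
  reciprocity: (9/299) -> +(299/9)
  reduce: (2/9)
  pull out 2: (2/9) = +1  (since 9 mod 8 = 1)
  (1/9) = 1
Product of signs = -1

-1


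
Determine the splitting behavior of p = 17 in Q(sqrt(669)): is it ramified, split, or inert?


K = Q(sqrt(669)). Since d mod 4 = 1, disc(K) = 669.
Check p | disc: 669 mod 17 = 6.
p does not divide disc. Compute Legendre symbol (d/p):
6^((17-1)/2) mod 17 = -1
(d/p) = -1, so p is inert: (p) stays prime with e=1, f=2, g=1.
Therefore p is inert.

inert


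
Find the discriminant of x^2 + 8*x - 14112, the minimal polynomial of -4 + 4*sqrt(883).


The element -4 + 4*sqrt(883) has minimal polynomial:
x^2 + 8*x - 14112
Discriminant = (8)^2 - 4*(-14112)
= 64 + 56448
= 56512

56512


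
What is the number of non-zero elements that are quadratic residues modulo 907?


For prime p, the number of non-zero quadratic residues is (p-1)/2.
= (907-1)/2
= 453

453


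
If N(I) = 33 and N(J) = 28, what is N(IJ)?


N(IJ) = N(I) * N(J)
= 33 * 28
= 924

924


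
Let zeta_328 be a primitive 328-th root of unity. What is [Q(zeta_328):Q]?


The degree equals Euler's totient phi(328).
328 = 2^3 * 41
phi(328) = 160

160


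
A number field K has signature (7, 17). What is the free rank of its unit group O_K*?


By Dirichlet's unit theorem:
rank = r1 + r2 - 1
= 7 + 17 - 1
= 23

23


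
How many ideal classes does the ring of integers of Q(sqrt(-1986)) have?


K = Q(sqrt(-1986)). d mod 4 = 2, so D = disc(K) = 4d = -7944
h(K) equals the number of primitive reduced positive-definite forms (a, b, c) = a*x^2 + b*x*y + c*y^2 with b^2 - 4ac = D,
where reduced means |b| <= a <= c, with b >= 0 whenever |b| = a or a = c, and primitive means gcd(a, b, c) = 1.
Reduced forces 3a^2 <= |D| = 7944, so 1 <= a <= 51; b must have the parity of D, and c = (b^2 - D)/(4a) must be an integer >= a.
Enumerate a = 1..51, b in [-a, a]:
  a=1: (1, 0, 1986)  [1]
  a=2: (2, 0, 993)  [1]
  a=3: (3, 0, 662)  [1]
  a=4: none
  a=5: (5, -4, 398), (5, 4, 398)  [2]
  a=6: (6, 0, 331)  [1]
  a=7: (7, -6, 285), (7, 6, 285)  [2]
  a=8..9: none
  a=10: (10, -4, 199), (10, 4, 199)  [2]
  a=11: (11, -8, 182), (11, 8, 182)  [2]
  a=12: none
  a=13: (13, -8, 154), (13, 8, 154)  [2]
  a=14: (14, -8, 143), (14, 8, 143)  [2]
  a=15: (15, -6, 133), (15, 6, 133)  [2]
  a=16..18: none
  a=19: (19, -6, 105), (19, 6, 105)  [2]
  a=20: none
  a=21: (21, -6, 95), (21, 6, 95)  [2]
  a=22: (22, -8, 91), (22, 8, 91)  [2]
  a=23..24: none
  a=25: (25, -16, 82), (25, 16, 82)  [2]
  a=26: (26, -8, 77), (26, 8, 77)  [2]
  a=27..29: none
  a=30: (30, -24, 71), (30, 24, 71)  [2]
  a=31..32: none
  a=33: (33, -30, 67), (33, 30, 67)  [2]
  a=34: none
  a=35: (35, -34, 65), (35, -6, 57), (35, 6, 57), (35, 34, 65)  [4]
  a=36: none
  a=37: (37, -14, 55), (37, 14, 55)  [2]
  a=38: (38, -32, 59), (38, 32, 59)  [2]
  a=39: (39, -18, 53), (39, 18, 53)  [2]
  a=40: none
  a=41: (41, -16, 50), (41, 16, 50)  [2]
  a=42: (42, -36, 55), (42, 36, 55)  [2]
  a=43: (43, -22, 49), (43, 22, 49)  [2]
  a=44..51: none
Total reduced forms: 1 + 1 + 1 + 2 + 1 + 2 + 2 + 2 + 2 + 2 + 2 + 2 + 2 + 2 + 2 + 2 + 2 + 2 + 4 + 2 + 2 + 2 + 2 + 2 + 2 = 48
h = 48

48


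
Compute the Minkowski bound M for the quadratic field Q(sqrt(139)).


d = 139, d mod 4 = 3, so disc(K) = 4d = 556; |disc(K)| = 556
Real quadratic field, so n = 2, s = r2 = 0, r1 = 2
M = (n!/n^n) * (4/pi)^s * sqrt(|disc(K)|) = (2!/2^2) * (4/pi)^0 * sqrt(556)
= 0.5 * 1.000000 * 23.579652
= 11.7898

11.7898


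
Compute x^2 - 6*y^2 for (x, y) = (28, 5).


x^2 - d*y^2
= 28^2 - 6*5^2
= 784 - 150
= 634

634


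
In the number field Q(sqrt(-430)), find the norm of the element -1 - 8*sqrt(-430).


N(a + b*sqrt(d)) = a^2 - d*b^2
= (-1)^2 - (-430)*(-8)^2
= 1 + 27520
= 27521

27521


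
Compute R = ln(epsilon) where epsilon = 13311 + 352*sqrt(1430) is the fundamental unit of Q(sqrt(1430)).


epsilon = 13311 + 352*sqrt(1430)
= 26622.0000
R = ln(26622.0000)
= 10.1895

10.1895


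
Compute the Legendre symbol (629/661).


p = 661 is prime, so compute (629/661) with the reciprocity algorithm (Jacobi-symbol steps: pull out 2s via (2/n), flip via reciprocity, reduce):
  reciprocity: (629/661) -> +(661/629)
  reduce: (32/629)
  pull out 2: (2/629) = -1  (since 629 mod 8 = 5)
  pull out 2: (2/629) = -1  (since 629 mod 8 = 5)
  pull out 2: (2/629) = -1  (since 629 mod 8 = 5)
  pull out 2: (2/629) = -1  (since 629 mod 8 = 5)
  pull out 2: (2/629) = -1  (since 629 mod 8 = 5)
  (1/629) = 1
Product of signs = -1
(629/661) = -1

-1


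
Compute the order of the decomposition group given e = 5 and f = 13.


|D_P| = e * f
= 5 * 13
= 65

65


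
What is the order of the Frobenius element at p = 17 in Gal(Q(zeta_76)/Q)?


The Frobenius at p in Gal(Q(zeta_n)/Q) = (Z/nZ)* is the class of p, so its order is ord_76(17), the smallest k >= 1 with 17^k = 1 mod 76.
n = 76 = 2^2 * 19, phi(76) = 36; the order divides phi(n).
Divisors of 36: 1, 2, 3, 4, 6, 9, 12, 18, 36
Repeated squaring mod 76: 17^1 = 17, 17^2 = 61, 17^4 = 73, 17^8 = 9, 17^16 = 5, 17^32 = 25
Test divisors in increasing order:
  k=1: 17^1 = 17 mod 76
  k=2: 17^2 = 61 mod 76
  k=3: 17^3 = 61 * 17 = 49 mod 76
  k=4: 17^4 = 73 mod 76
  k=6: 17^6 = 73 * 61 = 45 mod 76
  k=9: 17^9 = 9 * 17 = 1 mod 76  <- first divisor giving 1
Order = 9

9


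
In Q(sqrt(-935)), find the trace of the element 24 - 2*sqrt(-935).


Tr(a + b*sqrt(d)) = (a + b*sqrt(d)) + (a - b*sqrt(d)) = 2a
= 2 * (24)
= 48

48


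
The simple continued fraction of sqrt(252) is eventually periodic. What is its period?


Run the CF algorithm for sqrt(252).
a_0 = floor(sqrt(252)) = 15; set m_0=0, q_0=1.
Recurrence: m' = q*a - m,  q' = (d - m'^2)/q,  a' = floor((a_0 + m')/q').
  step 1: m=15, q=27, a=1
  step 2: m=12, q=4, a=6
  step 3: m=12, q=27, a=1
  step 4: m=15, q=1, a=30
a_4 = 2*a_0 = 30, so the period closes here.
sqrt(252) = [15; 1, 6, 1, 30]
Period length = 4

4


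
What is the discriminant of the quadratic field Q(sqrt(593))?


For K = Q(sqrt(d)) with d squarefree: disc(K) = d if d = 1 mod 4, and disc(K) = 4d if d = 2 or 3 mod 4.
Here d = 593, and d mod 4 = 1.
d = 1 mod 4 (O_K = Z[(1+sqrt(d))/2]), so disc(K) = d = 593

593


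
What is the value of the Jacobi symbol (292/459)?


Compute (292/459) via quadratic reciprocity:
  pull out 2: (2/459) = -1  (since 459 mod 8 = 3)
  pull out 2: (2/459) = -1  (since 459 mod 8 = 3)
  reciprocity: (73/459) -> +(459/73)
  reduce: (21/73)
  reciprocity: (21/73) -> +(73/21)
  reduce: (10/21)
  pull out 2: (2/21) = -1  (since 21 mod 8 = 5)
  reciprocity: (5/21) -> +(21/5)
  reduce: (1/5)
  (1/5) = 1
Product of signs = -1

-1


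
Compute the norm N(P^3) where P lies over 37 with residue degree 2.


N(P^a) = p^(a*f)
= 37^(3*2)
= 37^6
= 2565726409

2565726409


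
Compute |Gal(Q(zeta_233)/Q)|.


|Gal(Q(zeta_233)/Q)| = phi(233)
= 232

232


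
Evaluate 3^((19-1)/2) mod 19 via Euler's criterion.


p = 19 is prime and the exponent is (p-1)/2 = 9, so by Euler's criterion 3^9 = (3/19) = +1 or -1 mod 19.
Compute by square-and-multiply:
  9 = 8 + 1 (binary 1001)
  Repeated squaring mod 19: 3^1 = 3, 3^2 = 9, 3^4 = 5, 3^8 = 6
  3^9 = 3^8 * 3^1 = 6 * 3 mod 19
    6 * 3 = 18 = 18 mod 19
  3^9 = 18 mod 19
Result 18 = p - 1 = -1 mod 19: 3 is a quadratic non-residue mod 19. As a residue in [0, p-1] the value is 18.
3^9 mod 19 = 18

18


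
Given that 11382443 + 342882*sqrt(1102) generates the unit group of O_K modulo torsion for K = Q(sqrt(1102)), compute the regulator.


epsilon = 11382443 + 342882*sqrt(1102)
= 2.2765e+07
R = ln(2.2765e+07)
= 16.9407

16.9407


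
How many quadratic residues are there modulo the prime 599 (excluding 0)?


For prime p, the number of non-zero quadratic residues is (p-1)/2.
= (599-1)/2
= 299

299


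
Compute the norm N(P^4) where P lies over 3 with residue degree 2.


N(P^a) = p^(a*f)
= 3^(4*2)
= 3^8
= 6561

6561


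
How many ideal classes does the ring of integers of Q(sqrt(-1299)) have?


K = Q(sqrt(-1299)). d mod 4 = 1, so D = disc(K) = d = -1299
h(K) equals the number of primitive reduced positive-definite forms (a, b, c) = a*x^2 + b*x*y + c*y^2 with b^2 - 4ac = D,
where reduced means |b| <= a <= c, with b >= 0 whenever |b| = a or a = c, and primitive means gcd(a, b, c) = 1.
Reduced forces 3a^2 <= |D| = 1299, so 1 <= a <= 20; b must have the parity of D, and c = (b^2 - D)/(4a) must be an integer >= a.
Enumerate a = 1..20, b in [-a, a]:
  a=1: (1, 1, 325)  [1]
  a=2: none
  a=3: (3, 3, 109)  [1]
  a=4: none
  a=5: (5, -1, 65), (5, 1, 65)  [2]
  a=6..12: none
  a=13: (13, -1, 25), (13, 1, 25)  [2]
  a=14: none
  a=15: (15, -9, 23), (15, 9, 23)  [2]
  a=16..20: none
Total reduced forms: 1 + 1 + 2 + 2 + 2 = 8
h = 8

8


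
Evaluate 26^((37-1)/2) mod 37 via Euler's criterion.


p = 37 is prime and the exponent is (p-1)/2 = 18, so by Euler's criterion 26^18 = (26/37) = +1 or -1 mod 37.
Compute by square-and-multiply:
  18 = 16 + 2 (binary 10010)
  Repeated squaring mod 37: 26^1 = 26, 26^2 = 10, 26^4 = 26, 26^8 = 10, 26^16 = 26
  26^18 = 26^16 * 26^2 = 26 * 10 mod 37
    26 * 10 = 260 = 1 mod 37
  26^18 = 1 mod 37
Result 1: 26 is a quadratic residue mod 37.
26^18 mod 37 = 1

1


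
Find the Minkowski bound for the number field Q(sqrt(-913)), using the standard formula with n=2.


d = -913, d mod 4 = 3, so disc(K) = 4d = -3652; |disc(K)| = 3652
Imaginary quadratic field, so n = 2, s = r2 = 1, r1 = 0
M = (n!/n^n) * (4/pi)^s * sqrt(|disc(K)|) = (2!/2^2) * (4/pi)^1 * sqrt(3652)
= 0.5 * 1.273240 * 60.431780
= 38.4721

38.4721


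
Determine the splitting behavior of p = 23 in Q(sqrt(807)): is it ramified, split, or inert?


K = Q(sqrt(807)). Since d mod 4 = 3, disc(K) = 3228.
Check p | disc: 3228 mod 23 = 8.
p does not divide disc. Compute Legendre symbol (d/p):
2^((23-1)/2) mod 23 = 1
(d/p) = 1, so p splits: (p) = P*P' with e=1, f=1, g=2.
Therefore p is split.

split


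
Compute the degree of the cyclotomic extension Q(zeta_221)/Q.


The degree equals Euler's totient phi(221).
221 = 13 * 17
phi(221) = 192

192


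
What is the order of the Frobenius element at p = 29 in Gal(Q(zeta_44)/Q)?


The Frobenius at p in Gal(Q(zeta_n)/Q) = (Z/nZ)* is the class of p, so its order is ord_44(29), the smallest k >= 1 with 29^k = 1 mod 44.
n = 44 = 2^2 * 11, phi(44) = 20; the order divides phi(n).
Divisors of 20: 1, 2, 4, 5, 10, 20
Repeated squaring mod 44: 29^1 = 29, 29^2 = 5, 29^4 = 25, 29^8 = 9, 29^16 = 37
Test divisors in increasing order:
  k=1: 29^1 = 29 mod 44
  k=2: 29^2 = 5 mod 44
  k=4: 29^4 = 25 mod 44
  k=5: 29^5 = 25 * 29 = 21 mod 44
  k=10: 29^10 = 9 * 5 = 1 mod 44  <- first divisor giving 1
Order = 10

10


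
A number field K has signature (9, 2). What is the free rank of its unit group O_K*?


By Dirichlet's unit theorem:
rank = r1 + r2 - 1
= 9 + 2 - 1
= 10

10


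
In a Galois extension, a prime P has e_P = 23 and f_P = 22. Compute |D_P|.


|D_P| = e * f
= 23 * 22
= 506

506


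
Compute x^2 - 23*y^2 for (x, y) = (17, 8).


x^2 - d*y^2
= 17^2 - 23*8^2
= 289 - 1472
= -1183

-1183


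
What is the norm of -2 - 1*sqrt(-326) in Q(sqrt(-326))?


N(a + b*sqrt(d)) = a^2 - d*b^2
= (-2)^2 - (-326)*(-1)^2
= 4 + 326
= 330

330


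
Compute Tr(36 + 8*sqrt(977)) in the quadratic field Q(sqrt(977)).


Tr(a + b*sqrt(d)) = (a + b*sqrt(d)) + (a - b*sqrt(d)) = 2a
= 2 * (36)
= 72

72


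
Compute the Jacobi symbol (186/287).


Compute (186/287) via quadratic reciprocity:
  pull out 2: (2/287) = +1  (since 287 mod 8 = 7)
  reciprocity: (93/287) -> +(287/93)
  reduce: (8/93)
  pull out 2: (2/93) = -1  (since 93 mod 8 = 5)
  pull out 2: (2/93) = -1  (since 93 mod 8 = 5)
  pull out 2: (2/93) = -1  (since 93 mod 8 = 5)
  (1/93) = 1
Product of signs = -1

-1


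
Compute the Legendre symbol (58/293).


p = 293 is prime, so compute (58/293) with the reciprocity algorithm (Jacobi-symbol steps: pull out 2s via (2/n), flip via reciprocity, reduce):
  pull out 2: (2/293) = -1  (since 293 mod 8 = 5)
  reciprocity: (29/293) -> +(293/29)
  reduce: (3/29)
  reciprocity: (3/29) -> +(29/3)
  reduce: (2/3)
  pull out 2: (2/3) = -1  (since 3 mod 8 = 3)
  (1/3) = 1
Product of signs = 1
(58/293) = 1

1
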